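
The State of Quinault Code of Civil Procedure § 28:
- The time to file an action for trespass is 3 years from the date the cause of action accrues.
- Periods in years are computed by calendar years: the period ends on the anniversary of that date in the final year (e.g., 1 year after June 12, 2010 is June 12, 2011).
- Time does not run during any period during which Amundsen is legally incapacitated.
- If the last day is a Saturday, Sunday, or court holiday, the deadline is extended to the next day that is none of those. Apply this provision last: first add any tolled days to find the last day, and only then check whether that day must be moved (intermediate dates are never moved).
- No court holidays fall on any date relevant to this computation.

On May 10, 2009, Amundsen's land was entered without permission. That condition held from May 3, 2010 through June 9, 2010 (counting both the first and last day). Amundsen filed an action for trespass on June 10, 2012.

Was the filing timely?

Yes

3 years after May 10, 2009 is May 10, 2012.
From May 3, 2010 through June 9, 2010 inclusive is 38 days; tolling adds 38 days: May 10, 2012 + 38 days = June 17, 2012.
June 17, 2012 is Sunday. The next qualifying day is June 18, 2012.
The deadline is June 18, 2012; the filing on June 10, 2012 is on or before that date.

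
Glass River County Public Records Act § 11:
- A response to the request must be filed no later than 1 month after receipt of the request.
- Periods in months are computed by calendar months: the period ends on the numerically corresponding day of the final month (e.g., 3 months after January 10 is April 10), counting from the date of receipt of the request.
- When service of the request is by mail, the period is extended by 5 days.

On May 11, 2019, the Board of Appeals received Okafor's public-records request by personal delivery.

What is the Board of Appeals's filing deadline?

June 11, 2019

1 month after May 11, 2019 is June 11, 2019.
Service was not by mail, so no mail extension applies.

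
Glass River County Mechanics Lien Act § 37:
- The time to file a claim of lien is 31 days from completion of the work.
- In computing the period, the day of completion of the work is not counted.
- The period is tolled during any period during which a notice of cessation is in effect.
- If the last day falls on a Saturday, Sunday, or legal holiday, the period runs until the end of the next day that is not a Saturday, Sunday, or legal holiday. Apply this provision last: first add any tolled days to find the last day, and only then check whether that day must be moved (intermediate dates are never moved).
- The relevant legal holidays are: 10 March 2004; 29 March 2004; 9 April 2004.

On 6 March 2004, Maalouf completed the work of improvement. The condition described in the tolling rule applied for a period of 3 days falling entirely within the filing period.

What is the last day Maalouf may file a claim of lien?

31 days after 6 March 2004 is April 6, 2004.
Tolling adds 3 days: April 6, 2004 + 3 days = April 9, 2004.
April 9, 2004 is a listed holiday; April 10, 2004 is Saturday; April 11, 2004 is Sunday. The next qualifying day is April 12, 2004.

April 12, 2004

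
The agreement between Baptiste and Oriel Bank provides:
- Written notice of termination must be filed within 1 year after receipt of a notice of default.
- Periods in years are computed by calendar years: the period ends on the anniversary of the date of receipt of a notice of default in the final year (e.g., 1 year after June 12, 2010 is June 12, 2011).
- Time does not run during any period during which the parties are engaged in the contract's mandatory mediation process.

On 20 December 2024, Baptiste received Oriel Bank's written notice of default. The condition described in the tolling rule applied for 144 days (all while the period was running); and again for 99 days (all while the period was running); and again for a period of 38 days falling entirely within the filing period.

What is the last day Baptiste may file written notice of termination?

1 year after 20 December 2024 is December 20, 2025.
Tolling adds 144 days: December 20, 2025 + 144 days = May 13, 2026.
Tolling adds 99 days: May 13, 2026 + 99 days = August 20, 2026.
Tolling adds 38 days: August 20, 2026 + 38 days = September 27, 2026.

September 27, 2026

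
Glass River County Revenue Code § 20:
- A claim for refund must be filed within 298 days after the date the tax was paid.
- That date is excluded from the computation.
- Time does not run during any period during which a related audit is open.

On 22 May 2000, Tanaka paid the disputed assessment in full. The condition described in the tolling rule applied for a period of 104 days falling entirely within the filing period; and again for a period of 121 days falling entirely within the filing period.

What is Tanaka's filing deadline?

October 27, 2001

298 days after 22 May 2000 is March 16, 2001.
Tolling adds 104 days: March 16, 2001 + 104 days = June 28, 2001.
Tolling adds 121 days: June 28, 2001 + 121 days = October 27, 2001.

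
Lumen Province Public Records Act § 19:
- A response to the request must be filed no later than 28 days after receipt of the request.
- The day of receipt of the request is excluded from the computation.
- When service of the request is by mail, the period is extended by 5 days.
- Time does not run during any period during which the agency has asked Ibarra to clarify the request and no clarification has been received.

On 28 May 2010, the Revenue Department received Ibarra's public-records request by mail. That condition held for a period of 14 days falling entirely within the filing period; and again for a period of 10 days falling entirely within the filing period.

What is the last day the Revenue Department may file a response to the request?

July 24, 2010

28 days after 28 May 2010 is June 25, 2010.
Service was by mail, adding 5 days: June 25, 2010 + 5 days = June 30, 2010.
Tolling adds 14 days: June 30, 2010 + 14 days = July 14, 2010.
Tolling adds 10 days: July 14, 2010 + 10 days = July 24, 2010.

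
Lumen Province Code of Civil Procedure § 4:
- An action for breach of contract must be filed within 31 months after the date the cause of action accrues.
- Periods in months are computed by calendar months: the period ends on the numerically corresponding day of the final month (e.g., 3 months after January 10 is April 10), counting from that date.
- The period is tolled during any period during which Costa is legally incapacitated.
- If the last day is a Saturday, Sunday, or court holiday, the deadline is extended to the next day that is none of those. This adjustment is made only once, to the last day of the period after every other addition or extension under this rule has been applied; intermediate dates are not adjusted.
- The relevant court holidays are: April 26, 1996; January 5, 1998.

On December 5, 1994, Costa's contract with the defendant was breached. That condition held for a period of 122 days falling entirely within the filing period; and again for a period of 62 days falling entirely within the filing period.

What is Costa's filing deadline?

31 months after December 5, 1994 is July 5, 1997.
Tolling adds 122 days: July 5, 1997 + 122 days = November 4, 1997.
Tolling adds 62 days: November 4, 1997 + 62 days = January 5, 1998.
January 5, 1998 is a listed holiday. The next qualifying day is January 6, 1998.

January 6, 1998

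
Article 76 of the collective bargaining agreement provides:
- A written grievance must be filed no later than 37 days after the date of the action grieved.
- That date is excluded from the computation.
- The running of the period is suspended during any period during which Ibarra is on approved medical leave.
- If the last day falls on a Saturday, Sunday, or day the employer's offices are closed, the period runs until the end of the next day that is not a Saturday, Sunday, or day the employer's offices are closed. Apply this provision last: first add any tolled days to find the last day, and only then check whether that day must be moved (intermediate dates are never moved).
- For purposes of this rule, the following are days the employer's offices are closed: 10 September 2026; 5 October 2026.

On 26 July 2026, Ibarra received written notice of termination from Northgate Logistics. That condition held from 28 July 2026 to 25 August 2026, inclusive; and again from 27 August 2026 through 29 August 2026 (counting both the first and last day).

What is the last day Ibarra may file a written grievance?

October 6, 2026

37 days after 26 July 2026 is September 1, 2026.
From July 28, 2026 through August 25, 2026 inclusive is 29 days; tolling adds 29 days: September 1, 2026 + 29 days = September 30, 2026.
From August 27, 2026 through August 29, 2026 inclusive is 3 days; tolling adds 3 days: September 30, 2026 + 3 days = October 3, 2026.
October 3, 2026 is Saturday; October 4, 2026 is Sunday; October 5, 2026 is a listed holiday. The next qualifying day is October 6, 2026.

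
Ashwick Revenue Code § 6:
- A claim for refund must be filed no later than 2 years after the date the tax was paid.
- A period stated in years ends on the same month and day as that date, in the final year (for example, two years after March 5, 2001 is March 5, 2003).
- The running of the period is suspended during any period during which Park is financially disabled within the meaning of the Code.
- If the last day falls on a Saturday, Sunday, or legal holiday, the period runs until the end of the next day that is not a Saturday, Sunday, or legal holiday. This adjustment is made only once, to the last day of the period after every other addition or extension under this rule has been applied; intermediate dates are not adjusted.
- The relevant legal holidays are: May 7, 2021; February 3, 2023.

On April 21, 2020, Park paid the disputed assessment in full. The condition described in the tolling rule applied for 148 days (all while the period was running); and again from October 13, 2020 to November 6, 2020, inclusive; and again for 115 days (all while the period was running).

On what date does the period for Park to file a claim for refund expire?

2 years after April 21, 2020 is April 21, 2022.
Tolling adds 148 days: April 21, 2022 + 148 days = September 16, 2022.
From October 13, 2020 through November 6, 2020 inclusive is 25 days; tolling adds 25 days: September 16, 2022 + 25 days = October 11, 2022.
Tolling adds 115 days: October 11, 2022 + 115 days = February 3, 2023.
February 3, 2023 is a listed holiday; February 4, 2023 is Saturday; February 5, 2023 is Sunday. The next qualifying day is February 6, 2023.

February 6, 2023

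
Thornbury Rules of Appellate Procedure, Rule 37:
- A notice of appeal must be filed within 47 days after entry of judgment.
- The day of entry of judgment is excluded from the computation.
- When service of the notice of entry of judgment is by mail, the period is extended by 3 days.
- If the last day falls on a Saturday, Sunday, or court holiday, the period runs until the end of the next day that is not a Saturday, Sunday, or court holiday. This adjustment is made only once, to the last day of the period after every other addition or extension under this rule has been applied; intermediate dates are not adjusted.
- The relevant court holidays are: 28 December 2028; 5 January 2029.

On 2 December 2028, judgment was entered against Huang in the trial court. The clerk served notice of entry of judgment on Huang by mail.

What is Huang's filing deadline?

January 22, 2029

47 days after 2 December 2028 is January 18, 2029.
Service was by mail, adding 3 days: January 18, 2029 + 3 days = January 21, 2029.
January 21, 2029 is Sunday. The next qualifying day is January 22, 2029.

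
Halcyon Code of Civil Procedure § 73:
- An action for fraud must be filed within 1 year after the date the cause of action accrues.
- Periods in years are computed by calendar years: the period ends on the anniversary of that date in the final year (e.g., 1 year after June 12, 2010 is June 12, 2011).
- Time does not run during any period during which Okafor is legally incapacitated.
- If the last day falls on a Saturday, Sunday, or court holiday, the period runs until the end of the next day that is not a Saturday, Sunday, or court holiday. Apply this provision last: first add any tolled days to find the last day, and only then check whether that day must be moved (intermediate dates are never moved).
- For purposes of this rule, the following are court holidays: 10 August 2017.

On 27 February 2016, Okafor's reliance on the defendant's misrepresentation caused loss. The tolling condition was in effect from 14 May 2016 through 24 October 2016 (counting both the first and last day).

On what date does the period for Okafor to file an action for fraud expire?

August 11, 2017

1 year after 27 February 2016 is February 27, 2017.
From May 14, 2016 through October 24, 2016 inclusive is 164 days; tolling adds 164 days: February 27, 2017 + 164 days = August 10, 2017.
August 10, 2017 is a listed holiday. The next qualifying day is August 11, 2017.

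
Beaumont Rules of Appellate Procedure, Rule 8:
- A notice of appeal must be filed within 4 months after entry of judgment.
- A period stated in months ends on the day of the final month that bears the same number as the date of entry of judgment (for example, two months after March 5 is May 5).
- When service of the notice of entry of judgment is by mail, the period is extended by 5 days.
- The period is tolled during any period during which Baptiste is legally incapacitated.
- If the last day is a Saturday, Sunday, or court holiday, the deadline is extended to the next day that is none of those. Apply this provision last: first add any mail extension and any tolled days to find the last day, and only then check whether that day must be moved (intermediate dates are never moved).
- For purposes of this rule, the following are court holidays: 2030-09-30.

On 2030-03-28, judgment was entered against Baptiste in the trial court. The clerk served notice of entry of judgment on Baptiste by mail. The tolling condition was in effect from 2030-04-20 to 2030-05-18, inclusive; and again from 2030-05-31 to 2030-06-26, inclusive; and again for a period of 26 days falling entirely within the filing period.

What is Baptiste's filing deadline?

October 23, 2030

4 months after 2030-03-28 is July 28, 2030.
Service was by mail, adding 5 days: July 28, 2030 + 5 days = August 2, 2030.
From April 20, 2030 through May 18, 2030 inclusive is 29 days; tolling adds 29 days: August 2, 2030 + 29 days = August 31, 2030.
From May 31, 2030 through June 26, 2030 inclusive is 27 days; tolling adds 27 days: August 31, 2030 + 27 days = September 27, 2030.
Tolling adds 26 days: September 27, 2030 + 26 days = October 23, 2030.
October 23, 2030 is a Wednesday and not a court holiday, so no extension applies.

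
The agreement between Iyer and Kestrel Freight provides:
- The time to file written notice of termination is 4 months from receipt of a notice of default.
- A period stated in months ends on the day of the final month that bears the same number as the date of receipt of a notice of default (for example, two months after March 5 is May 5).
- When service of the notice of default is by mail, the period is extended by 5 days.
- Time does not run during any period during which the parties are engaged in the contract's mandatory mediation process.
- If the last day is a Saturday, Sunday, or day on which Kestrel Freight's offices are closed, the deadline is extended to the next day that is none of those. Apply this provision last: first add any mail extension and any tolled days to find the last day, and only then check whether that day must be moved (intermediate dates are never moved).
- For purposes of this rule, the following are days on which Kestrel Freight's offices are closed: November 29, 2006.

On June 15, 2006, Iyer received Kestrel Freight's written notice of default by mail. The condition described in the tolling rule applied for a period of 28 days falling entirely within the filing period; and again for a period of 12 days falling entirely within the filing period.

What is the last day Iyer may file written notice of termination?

4 months after June 15, 2006 is October 15, 2006.
Service was by mail, adding 5 days: October 15, 2006 + 5 days = October 20, 2006.
Tolling adds 28 days: October 20, 2006 + 28 days = November 17, 2006.
Tolling adds 12 days: November 17, 2006 + 12 days = November 29, 2006.
November 29, 2006 is a listed holiday. The next qualifying day is November 30, 2006.

November 30, 2006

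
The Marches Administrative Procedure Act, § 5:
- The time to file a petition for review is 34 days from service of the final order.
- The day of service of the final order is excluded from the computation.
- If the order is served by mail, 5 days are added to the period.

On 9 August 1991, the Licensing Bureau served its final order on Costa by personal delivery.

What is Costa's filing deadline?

September 12, 1991

34 days after 9 August 1991 is September 12, 1991.
Service was not by mail, so no mail extension applies.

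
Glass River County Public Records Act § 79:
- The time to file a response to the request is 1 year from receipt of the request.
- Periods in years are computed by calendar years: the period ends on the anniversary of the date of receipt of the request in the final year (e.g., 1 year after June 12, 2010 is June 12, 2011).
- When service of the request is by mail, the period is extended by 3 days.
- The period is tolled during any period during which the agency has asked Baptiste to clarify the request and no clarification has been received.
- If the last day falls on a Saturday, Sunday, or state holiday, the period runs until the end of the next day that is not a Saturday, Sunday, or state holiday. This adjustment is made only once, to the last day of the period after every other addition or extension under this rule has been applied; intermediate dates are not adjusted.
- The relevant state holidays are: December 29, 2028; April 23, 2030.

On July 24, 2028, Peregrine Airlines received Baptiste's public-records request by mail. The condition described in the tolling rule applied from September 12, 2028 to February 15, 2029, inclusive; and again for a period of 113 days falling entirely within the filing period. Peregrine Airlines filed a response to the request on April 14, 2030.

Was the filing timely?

1 year after July 24, 2028 is July 24, 2029.
Service was by mail, adding 3 days: July 24, 2029 + 3 days = July 27, 2029.
From September 12, 2028 through February 15, 2029 inclusive is 157 days; tolling adds 157 days: July 27, 2029 + 157 days = December 31, 2029.
Tolling adds 113 days: December 31, 2029 + 113 days = April 23, 2030.
April 23, 2030 is a listed holiday. The next qualifying day is April 24, 2030.
The deadline is April 24, 2030; the filing on April 14, 2030 is on or before that date.

Yes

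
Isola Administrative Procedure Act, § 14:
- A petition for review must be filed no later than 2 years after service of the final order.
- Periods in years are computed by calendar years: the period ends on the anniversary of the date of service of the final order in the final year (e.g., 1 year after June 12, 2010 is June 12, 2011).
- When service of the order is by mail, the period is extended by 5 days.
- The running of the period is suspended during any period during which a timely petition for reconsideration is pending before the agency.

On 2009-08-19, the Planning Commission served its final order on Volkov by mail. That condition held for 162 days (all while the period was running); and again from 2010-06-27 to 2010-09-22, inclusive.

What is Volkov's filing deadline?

April 30, 2012

2 years after 2009-08-19 is August 19, 2011.
Service was by mail, adding 5 days: August 19, 2011 + 5 days = August 24, 2011.
Tolling adds 162 days: August 24, 2011 + 162 days = February 2, 2012.
From June 27, 2010 through September 22, 2010 inclusive is 88 days; tolling adds 88 days: February 2, 2012 + 88 days = April 30, 2012.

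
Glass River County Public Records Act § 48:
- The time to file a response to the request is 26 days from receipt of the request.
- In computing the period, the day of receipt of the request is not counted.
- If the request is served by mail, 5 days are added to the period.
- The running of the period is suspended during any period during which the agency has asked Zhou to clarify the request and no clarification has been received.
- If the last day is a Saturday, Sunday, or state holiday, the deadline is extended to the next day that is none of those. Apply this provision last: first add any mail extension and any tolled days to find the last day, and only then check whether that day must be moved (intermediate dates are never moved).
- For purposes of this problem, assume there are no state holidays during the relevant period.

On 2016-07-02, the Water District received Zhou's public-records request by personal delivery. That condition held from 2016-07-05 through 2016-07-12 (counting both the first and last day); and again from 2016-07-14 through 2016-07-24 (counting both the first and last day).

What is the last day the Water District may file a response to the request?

August 16, 2016

26 days after 2016-07-02 is July 28, 2016.
Service was not by mail, so no mail extension applies.
From July 5, 2016 through July 12, 2016 inclusive is 8 days; tolling adds 8 days: July 28, 2016 + 8 days = August 5, 2016.
From July 14, 2016 through July 24, 2016 inclusive is 11 days; tolling adds 11 days: August 5, 2016 + 11 days = August 16, 2016.
August 16, 2016 is a Tuesday and not a state holiday, so no extension applies.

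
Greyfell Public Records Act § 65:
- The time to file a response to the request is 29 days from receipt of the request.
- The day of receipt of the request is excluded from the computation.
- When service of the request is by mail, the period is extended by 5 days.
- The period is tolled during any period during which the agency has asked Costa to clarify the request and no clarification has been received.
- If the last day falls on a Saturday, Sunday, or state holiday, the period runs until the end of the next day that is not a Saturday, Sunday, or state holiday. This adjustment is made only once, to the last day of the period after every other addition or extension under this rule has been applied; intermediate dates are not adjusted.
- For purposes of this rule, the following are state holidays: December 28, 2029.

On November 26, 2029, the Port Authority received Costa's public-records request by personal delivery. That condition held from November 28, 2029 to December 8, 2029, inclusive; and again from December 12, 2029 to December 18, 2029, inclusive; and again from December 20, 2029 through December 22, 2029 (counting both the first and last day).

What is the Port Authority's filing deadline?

29 days after November 26, 2029 is December 25, 2029.
Service was not by mail, so no mail extension applies.
From November 28, 2029 through December 8, 2029 inclusive is 11 days; tolling adds 11 days: December 25, 2029 + 11 days = January 5, 2030.
From December 12, 2029 through December 18, 2029 inclusive is 7 days; tolling adds 7 days: January 5, 2030 + 7 days = January 12, 2030.
From December 20, 2029 through December 22, 2029 inclusive is 3 days; tolling adds 3 days: January 12, 2030 + 3 days = January 15, 2030.
January 15, 2030 is a Tuesday and not a state holiday, so no extension applies.

January 15, 2030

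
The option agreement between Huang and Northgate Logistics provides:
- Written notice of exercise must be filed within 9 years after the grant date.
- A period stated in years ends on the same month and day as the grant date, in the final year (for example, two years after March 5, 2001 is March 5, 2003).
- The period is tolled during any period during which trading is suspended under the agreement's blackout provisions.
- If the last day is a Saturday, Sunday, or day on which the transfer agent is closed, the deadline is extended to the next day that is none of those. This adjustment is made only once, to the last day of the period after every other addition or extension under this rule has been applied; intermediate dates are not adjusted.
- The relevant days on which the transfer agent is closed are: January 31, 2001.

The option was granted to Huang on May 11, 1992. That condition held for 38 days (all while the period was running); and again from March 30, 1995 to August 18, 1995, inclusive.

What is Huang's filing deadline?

November 7, 2001

9 years after May 11, 1992 is May 11, 2001.
Tolling adds 38 days: May 11, 2001 + 38 days = June 18, 2001.
From March 30, 1995 through August 18, 1995 inclusive is 142 days; tolling adds 142 days: June 18, 2001 + 142 days = November 7, 2001.
November 7, 2001 is a Wednesday and not a day on which the transfer agent is closed, so no extension applies.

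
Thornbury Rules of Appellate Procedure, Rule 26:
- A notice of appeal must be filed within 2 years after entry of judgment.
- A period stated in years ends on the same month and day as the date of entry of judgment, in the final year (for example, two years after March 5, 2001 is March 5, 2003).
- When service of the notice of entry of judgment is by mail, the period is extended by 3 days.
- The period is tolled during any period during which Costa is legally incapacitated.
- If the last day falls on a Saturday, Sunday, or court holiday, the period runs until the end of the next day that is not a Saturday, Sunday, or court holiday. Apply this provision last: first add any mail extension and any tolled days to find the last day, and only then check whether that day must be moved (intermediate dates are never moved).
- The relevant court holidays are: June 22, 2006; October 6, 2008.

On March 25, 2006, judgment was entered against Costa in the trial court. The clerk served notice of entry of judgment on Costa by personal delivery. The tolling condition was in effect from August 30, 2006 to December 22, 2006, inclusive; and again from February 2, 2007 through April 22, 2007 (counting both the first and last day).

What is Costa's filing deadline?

October 7, 2008

2 years after March 25, 2006 is March 25, 2008.
Service was not by mail, so no mail extension applies.
From August 30, 2006 through December 22, 2006 inclusive is 115 days; tolling adds 115 days: March 25, 2008 + 115 days = July 18, 2008.
From February 2, 2007 through April 22, 2007 inclusive is 80 days; tolling adds 80 days: July 18, 2008 + 80 days = October 6, 2008.
October 6, 2008 is a listed holiday. The next qualifying day is October 7, 2008.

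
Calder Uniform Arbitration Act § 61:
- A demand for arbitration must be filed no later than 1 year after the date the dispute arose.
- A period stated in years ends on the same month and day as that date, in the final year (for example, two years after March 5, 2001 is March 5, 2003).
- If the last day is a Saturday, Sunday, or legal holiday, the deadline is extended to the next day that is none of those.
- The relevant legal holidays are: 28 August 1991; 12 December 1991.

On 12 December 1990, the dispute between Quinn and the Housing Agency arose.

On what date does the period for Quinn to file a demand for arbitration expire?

December 13, 1991

1 year after 12 December 1990 is December 12, 1991.
December 12, 1991 is a listed holiday. The next qualifying day is December 13, 1991.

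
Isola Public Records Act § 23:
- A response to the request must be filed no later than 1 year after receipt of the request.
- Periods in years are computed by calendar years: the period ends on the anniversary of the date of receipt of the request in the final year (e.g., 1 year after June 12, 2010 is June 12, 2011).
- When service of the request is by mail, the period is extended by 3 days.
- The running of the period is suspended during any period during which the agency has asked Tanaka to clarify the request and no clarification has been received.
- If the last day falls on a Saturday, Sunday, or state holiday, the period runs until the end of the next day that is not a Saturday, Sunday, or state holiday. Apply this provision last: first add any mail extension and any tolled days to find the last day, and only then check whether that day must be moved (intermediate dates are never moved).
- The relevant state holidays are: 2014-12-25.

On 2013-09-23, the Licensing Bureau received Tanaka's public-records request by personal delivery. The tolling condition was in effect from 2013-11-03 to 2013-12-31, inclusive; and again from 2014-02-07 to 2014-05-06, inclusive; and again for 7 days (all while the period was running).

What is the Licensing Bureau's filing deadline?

1 year after 2013-09-23 is September 23, 2014.
Service was not by mail, so no mail extension applies.
From November 3, 2013 through December 31, 2013 inclusive is 59 days; tolling adds 59 days: September 23, 2014 + 59 days = November 21, 2014.
From February 7, 2014 through May 6, 2014 inclusive is 89 days; tolling adds 89 days: November 21, 2014 + 89 days = February 18, 2015.
Tolling adds 7 days: February 18, 2015 + 7 days = February 25, 2015.
February 25, 2015 is a Wednesday and not a state holiday, so no extension applies.

February 25, 2015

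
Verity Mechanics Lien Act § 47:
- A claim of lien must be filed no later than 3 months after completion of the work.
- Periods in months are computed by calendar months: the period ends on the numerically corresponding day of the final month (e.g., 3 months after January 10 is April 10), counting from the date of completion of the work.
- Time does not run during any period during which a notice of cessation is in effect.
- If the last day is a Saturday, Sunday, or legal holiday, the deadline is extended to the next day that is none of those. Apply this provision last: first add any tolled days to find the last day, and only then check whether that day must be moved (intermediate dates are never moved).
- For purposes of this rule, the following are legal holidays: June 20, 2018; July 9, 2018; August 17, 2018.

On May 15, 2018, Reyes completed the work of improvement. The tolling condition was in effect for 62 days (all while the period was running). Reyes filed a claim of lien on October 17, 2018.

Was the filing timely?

3 months after May 15, 2018 is August 15, 2018.
Tolling adds 62 days: August 15, 2018 + 62 days = October 16, 2018.
October 16, 2018 is a Tuesday and not a legal holiday, so no extension applies.
The deadline is October 16, 2018; the filing on October 17, 2018 is after that date.

No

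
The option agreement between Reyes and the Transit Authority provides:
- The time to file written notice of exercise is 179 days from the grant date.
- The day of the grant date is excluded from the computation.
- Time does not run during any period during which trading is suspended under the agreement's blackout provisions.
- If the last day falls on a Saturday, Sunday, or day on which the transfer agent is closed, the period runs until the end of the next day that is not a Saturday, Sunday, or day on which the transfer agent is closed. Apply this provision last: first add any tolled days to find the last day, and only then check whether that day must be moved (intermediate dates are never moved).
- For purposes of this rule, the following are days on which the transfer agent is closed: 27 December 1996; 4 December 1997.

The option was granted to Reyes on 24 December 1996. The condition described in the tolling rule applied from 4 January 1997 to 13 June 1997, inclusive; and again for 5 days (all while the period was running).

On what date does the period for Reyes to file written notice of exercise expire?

December 5, 1997

179 days after 24 December 1996 is June 21, 1997.
From January 4, 1997 through June 13, 1997 inclusive is 161 days; tolling adds 161 days: June 21, 1997 + 161 days = November 29, 1997.
Tolling adds 5 days: November 29, 1997 + 5 days = December 4, 1997.
December 4, 1997 is a listed holiday. The next qualifying day is December 5, 1997.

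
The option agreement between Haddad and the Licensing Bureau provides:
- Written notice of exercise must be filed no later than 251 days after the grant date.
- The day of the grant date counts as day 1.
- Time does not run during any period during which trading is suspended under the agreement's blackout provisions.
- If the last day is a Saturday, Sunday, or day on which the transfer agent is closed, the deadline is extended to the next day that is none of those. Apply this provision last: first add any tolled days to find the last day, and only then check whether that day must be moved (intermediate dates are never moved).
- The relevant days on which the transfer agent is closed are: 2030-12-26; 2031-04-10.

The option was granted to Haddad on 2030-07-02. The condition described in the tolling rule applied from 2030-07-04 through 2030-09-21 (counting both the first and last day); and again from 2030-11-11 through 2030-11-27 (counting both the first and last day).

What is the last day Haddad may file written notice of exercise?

Counting 2030-07-02 as day 1, day 251 is March 9, 2031.
From July 4, 2030 through September 21, 2030 inclusive is 80 days; tolling adds 80 days: March 9, 2031 + 80 days = May 28, 2031.
From November 11, 2030 through November 27, 2030 inclusive is 17 days; tolling adds 17 days: May 28, 2031 + 17 days = June 14, 2031.
June 14, 2031 is Saturday; June 15, 2031 is Sunday. The next qualifying day is June 16, 2031.

June 16, 2031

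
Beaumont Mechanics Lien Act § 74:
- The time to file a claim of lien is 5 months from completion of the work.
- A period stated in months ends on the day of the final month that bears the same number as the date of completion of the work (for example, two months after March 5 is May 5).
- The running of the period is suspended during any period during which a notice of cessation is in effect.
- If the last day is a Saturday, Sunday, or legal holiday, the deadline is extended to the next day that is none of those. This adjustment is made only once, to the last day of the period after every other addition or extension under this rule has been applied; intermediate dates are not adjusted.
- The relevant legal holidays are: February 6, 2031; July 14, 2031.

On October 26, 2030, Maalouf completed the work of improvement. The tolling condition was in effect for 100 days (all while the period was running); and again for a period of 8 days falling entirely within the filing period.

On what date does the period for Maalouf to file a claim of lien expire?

5 months after October 26, 2030 is March 26, 2031.
Tolling adds 100 days: March 26, 2031 + 100 days = July 4, 2031.
Tolling adds 8 days: July 4, 2031 + 8 days = July 12, 2031.
July 12, 2031 is Saturday; July 13, 2031 is Sunday; July 14, 2031 is a listed holiday. The next qualifying day is July 15, 2031.

July 15, 2031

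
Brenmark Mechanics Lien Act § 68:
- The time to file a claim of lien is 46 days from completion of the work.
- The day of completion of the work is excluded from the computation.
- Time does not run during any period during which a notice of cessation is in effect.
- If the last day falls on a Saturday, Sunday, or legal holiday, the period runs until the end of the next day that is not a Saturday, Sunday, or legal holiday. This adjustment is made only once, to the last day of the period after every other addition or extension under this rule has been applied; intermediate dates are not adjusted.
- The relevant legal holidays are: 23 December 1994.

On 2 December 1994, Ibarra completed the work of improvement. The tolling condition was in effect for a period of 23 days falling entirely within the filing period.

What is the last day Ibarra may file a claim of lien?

February 9, 1995

46 days after 2 December 1994 is January 17, 1995.
Tolling adds 23 days: January 17, 1995 + 23 days = February 9, 1995.
February 9, 1995 is a Thursday and not a legal holiday, so no extension applies.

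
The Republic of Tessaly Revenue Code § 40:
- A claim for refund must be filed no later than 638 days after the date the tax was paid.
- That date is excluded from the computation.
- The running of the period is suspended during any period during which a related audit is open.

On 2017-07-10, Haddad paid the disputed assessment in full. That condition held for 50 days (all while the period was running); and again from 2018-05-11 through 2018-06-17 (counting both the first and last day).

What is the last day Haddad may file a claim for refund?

July 6, 2019

638 days after 2017-07-10 is April 9, 2019.
Tolling adds 50 days: April 9, 2019 + 50 days = May 29, 2019.
From May 11, 2018 through June 17, 2018 inclusive is 38 days; tolling adds 38 days: May 29, 2019 + 38 days = July 6, 2019.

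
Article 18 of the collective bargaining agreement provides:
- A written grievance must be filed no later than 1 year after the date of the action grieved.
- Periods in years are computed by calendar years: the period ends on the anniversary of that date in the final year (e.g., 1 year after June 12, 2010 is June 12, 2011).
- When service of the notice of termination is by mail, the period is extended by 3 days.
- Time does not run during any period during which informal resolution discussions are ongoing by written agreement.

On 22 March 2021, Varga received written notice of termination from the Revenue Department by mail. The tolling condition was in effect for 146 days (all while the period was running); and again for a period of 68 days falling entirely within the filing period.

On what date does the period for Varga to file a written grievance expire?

October 25, 2022

1 year after 22 March 2021 is March 22, 2022.
Service was by mail, adding 3 days: March 22, 2022 + 3 days = March 25, 2022.
Tolling adds 146 days: March 25, 2022 + 146 days = August 18, 2022.
Tolling adds 68 days: August 18, 2022 + 68 days = October 25, 2022.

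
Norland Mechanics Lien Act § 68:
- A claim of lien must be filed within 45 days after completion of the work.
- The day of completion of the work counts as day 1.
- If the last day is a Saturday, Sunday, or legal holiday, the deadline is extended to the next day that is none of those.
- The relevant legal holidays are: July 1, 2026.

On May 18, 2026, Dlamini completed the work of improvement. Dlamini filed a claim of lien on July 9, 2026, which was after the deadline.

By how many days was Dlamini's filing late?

7 days

Counting May 18, 2026 as day 1, day 45 is July 1, 2026.
July 1, 2026 is a listed holiday. The next qualifying day is July 2, 2026.
The deadline is July 2, 2026; from July 2, 2026 to July 9, 2026 is 7 days.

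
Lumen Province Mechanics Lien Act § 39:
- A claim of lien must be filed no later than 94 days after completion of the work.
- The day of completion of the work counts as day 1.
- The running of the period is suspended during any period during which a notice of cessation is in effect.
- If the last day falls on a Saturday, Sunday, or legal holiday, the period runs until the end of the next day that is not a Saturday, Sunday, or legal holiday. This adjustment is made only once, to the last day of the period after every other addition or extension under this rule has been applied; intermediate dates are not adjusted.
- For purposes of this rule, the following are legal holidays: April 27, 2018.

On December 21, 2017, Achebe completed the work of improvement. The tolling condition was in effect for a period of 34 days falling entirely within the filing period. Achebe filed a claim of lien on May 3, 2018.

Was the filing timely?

Counting December 21, 2017 as day 1, day 94 is March 24, 2018.
Tolling adds 34 days: March 24, 2018 + 34 days = April 27, 2018.
April 27, 2018 is a listed holiday; April 28, 2018 is Saturday; April 29, 2018 is Sunday. The next qualifying day is April 30, 2018.
The deadline is April 30, 2018; the filing on May 3, 2018 is after that date.

No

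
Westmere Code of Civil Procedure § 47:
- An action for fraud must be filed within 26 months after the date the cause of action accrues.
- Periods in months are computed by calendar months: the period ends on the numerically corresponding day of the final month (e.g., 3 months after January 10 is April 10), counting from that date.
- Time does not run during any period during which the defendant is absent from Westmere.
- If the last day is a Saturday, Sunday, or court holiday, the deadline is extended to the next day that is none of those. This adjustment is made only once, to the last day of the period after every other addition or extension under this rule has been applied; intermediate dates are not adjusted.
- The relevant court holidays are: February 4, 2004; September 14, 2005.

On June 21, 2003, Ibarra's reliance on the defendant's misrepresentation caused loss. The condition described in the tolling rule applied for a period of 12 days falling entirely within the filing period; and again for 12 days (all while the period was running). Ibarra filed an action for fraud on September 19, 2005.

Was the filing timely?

26 months after June 21, 2003 is August 21, 2005.
Tolling adds 12 days: August 21, 2005 + 12 days = September 2, 2005.
Tolling adds 12 days: September 2, 2005 + 12 days = September 14, 2005.
September 14, 2005 is a listed holiday. The next qualifying day is September 15, 2005.
The deadline is September 15, 2005; the filing on September 19, 2005 is after that date.

No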